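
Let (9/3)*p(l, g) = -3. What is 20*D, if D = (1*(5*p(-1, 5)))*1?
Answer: -100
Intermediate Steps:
p(l, g) = -1 (p(l, g) = (⅓)*(-3) = -1)
D = -5 (D = (1*(5*(-1)))*1 = (1*(-5))*1 = -5*1 = -5)
20*D = 20*(-5) = -100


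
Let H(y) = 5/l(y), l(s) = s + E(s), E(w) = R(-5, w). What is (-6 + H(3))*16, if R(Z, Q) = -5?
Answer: -136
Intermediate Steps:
E(w) = -5
l(s) = -5 + s (l(s) = s - 5 = -5 + s)
H(y) = 5/(-5 + y)
(-6 + H(3))*16 = (-6 + 5/(-5 + 3))*16 = (-6 + 5/(-2))*16 = (-6 + 5*(-½))*16 = (-6 - 5/2)*16 = -17/2*16 = -136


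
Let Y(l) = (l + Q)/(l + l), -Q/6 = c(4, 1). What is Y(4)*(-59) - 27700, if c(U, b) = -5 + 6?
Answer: -110741/4 ≈ -27685.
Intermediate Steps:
c(U, b) = 1
Q = -6 (Q = -6*1 = -6)
Y(l) = (-6 + l)/(2*l) (Y(l) = (l - 6)/(l + l) = (-6 + l)/((2*l)) = (-6 + l)*(1/(2*l)) = (-6 + l)/(2*l))
Y(4)*(-59) - 27700 = ((1/2)*(-6 + 4)/4)*(-59) - 27700 = ((1/2)*(1/4)*(-2))*(-59) - 27700 = -1/4*(-59) - 27700 = 59/4 - 27700 = -110741/4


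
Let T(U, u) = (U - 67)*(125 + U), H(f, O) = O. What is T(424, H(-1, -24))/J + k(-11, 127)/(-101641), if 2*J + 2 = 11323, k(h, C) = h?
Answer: 39841973557/1150677761 ≈ 34.625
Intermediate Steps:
T(U, u) = (-67 + U)*(125 + U)
J = 11321/2 (J = -1 + (½)*11323 = -1 + 11323/2 = 11321/2 ≈ 5660.5)
T(424, H(-1, -24))/J + k(-11, 127)/(-101641) = (-8375 + 424² + 58*424)/(11321/2) - 11/(-101641) = (-8375 + 179776 + 24592)*(2/11321) - 11*(-1/101641) = 195993*(2/11321) + 11/101641 = 391986/11321 + 11/101641 = 39841973557/1150677761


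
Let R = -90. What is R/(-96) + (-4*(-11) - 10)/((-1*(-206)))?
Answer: 1817/1648 ≈ 1.1025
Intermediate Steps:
R/(-96) + (-4*(-11) - 10)/((-1*(-206))) = -90/(-96) + (-4*(-11) - 10)/((-1*(-206))) = -90*(-1/96) + (44 - 10)/206 = 15/16 + 34*(1/206) = 15/16 + 17/103 = 1817/1648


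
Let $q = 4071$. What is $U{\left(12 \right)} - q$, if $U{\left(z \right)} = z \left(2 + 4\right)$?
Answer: $-3999$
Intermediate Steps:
$U{\left(z \right)} = 6 z$ ($U{\left(z \right)} = z 6 = 6 z$)
$U{\left(12 \right)} - q = 6 \cdot 12 - 4071 = 72 - 4071 = -3999$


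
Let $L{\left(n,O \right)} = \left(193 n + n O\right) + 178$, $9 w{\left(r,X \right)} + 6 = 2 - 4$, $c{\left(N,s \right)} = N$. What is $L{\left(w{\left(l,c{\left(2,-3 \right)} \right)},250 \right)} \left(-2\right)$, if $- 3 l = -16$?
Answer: $\frac{3884}{9} \approx 431.56$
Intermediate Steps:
$l = \frac{16}{3}$ ($l = \left(- \frac{1}{3}\right) \left(-16\right) = \frac{16}{3} \approx 5.3333$)
$w{\left(r,X \right)} = - \frac{8}{9}$ ($w{\left(r,X \right)} = - \frac{2}{3} + \frac{2 - 4}{9} = - \frac{2}{3} + \frac{1}{9} \left(-2\right) = - \frac{2}{3} - \frac{2}{9} = - \frac{8}{9}$)
$L{\left(n,O \right)} = 178 + 193 n + O n$ ($L{\left(n,O \right)} = \left(193 n + O n\right) + 178 = 178 + 193 n + O n$)
$L{\left(w{\left(l,c{\left(2,-3 \right)} \right)},250 \right)} \left(-2\right) = \left(178 + 193 \left(- \frac{8}{9}\right) + 250 \left(- \frac{8}{9}\right)\right) \left(-2\right) = \left(178 - \frac{1544}{9} - \frac{2000}{9}\right) \left(-2\right) = \left(- \frac{1942}{9}\right) \left(-2\right) = \frac{3884}{9}$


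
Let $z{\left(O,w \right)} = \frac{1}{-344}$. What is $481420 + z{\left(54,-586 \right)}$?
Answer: $\frac{165608479}{344} \approx 4.8142 \cdot 10^{5}$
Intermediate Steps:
$z{\left(O,w \right)} = - \frac{1}{344}$
$481420 + z{\left(54,-586 \right)} = 481420 - \frac{1}{344} = \frac{165608479}{344}$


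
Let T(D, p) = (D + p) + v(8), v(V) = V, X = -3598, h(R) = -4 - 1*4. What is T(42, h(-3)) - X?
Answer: 3640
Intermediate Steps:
h(R) = -8 (h(R) = -4 - 4 = -8)
T(D, p) = 8 + D + p (T(D, p) = (D + p) + 8 = 8 + D + p)
T(42, h(-3)) - X = (8 + 42 - 8) - 1*(-3598) = 42 + 3598 = 3640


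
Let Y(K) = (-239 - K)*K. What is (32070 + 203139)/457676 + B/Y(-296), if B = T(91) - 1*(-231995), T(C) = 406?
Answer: -8532992819/643492456 ≈ -13.260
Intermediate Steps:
Y(K) = K*(-239 - K)
B = 232401 (B = 406 - 1*(-231995) = 406 + 231995 = 232401)
(32070 + 203139)/457676 + B/Y(-296) = (32070 + 203139)/457676 + 232401/((-1*(-296)*(239 - 296))) = 235209*(1/457676) + 232401/((-1*(-296)*(-57))) = 235209/457676 + 232401/(-16872) = 235209/457676 + 232401*(-1/16872) = 235209/457676 - 77467/5624 = -8532992819/643492456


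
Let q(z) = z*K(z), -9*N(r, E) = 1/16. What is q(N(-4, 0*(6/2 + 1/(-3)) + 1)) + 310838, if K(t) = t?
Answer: 6445536769/20736 ≈ 3.1084e+5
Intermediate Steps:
N(r, E) = -1/144 (N(r, E) = -⅑/16 = -⅑*1/16 = -1/144)
q(z) = z² (q(z) = z*z = z²)
q(N(-4, 0*(6/2 + 1/(-3)) + 1)) + 310838 = (-1/144)² + 310838 = 1/20736 + 310838 = 6445536769/20736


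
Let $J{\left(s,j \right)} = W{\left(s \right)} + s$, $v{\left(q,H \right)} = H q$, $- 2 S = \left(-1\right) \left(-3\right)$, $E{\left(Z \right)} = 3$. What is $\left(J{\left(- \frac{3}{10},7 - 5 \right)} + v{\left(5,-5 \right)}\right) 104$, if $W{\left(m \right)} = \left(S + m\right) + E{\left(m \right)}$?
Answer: $- \frac{12532}{5} \approx -2506.4$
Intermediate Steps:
$S = - \frac{3}{2}$ ($S = - \frac{\left(-1\right) \left(-3\right)}{2} = \left(- \frac{1}{2}\right) 3 = - \frac{3}{2} \approx -1.5$)
$W{\left(m \right)} = \frac{3}{2} + m$ ($W{\left(m \right)} = \left(- \frac{3}{2} + m\right) + 3 = \frac{3}{2} + m$)
$J{\left(s,j \right)} = \frac{3}{2} + 2 s$ ($J{\left(s,j \right)} = \left(\frac{3}{2} + s\right) + s = \frac{3}{2} + 2 s$)
$\left(J{\left(- \frac{3}{10},7 - 5 \right)} + v{\left(5,-5 \right)}\right) 104 = \left(\left(\frac{3}{2} + 2 \left(- \frac{3}{10}\right)\right) - 25\right) 104 = \left(\left(\frac{3}{2} - \frac{3}{5}\right) - 25\right) 104 = \left(\frac{9}{10} - 25\right) 104 = \left(- \frac{241}{10}\right) 104 = - \frac{12532}{5}$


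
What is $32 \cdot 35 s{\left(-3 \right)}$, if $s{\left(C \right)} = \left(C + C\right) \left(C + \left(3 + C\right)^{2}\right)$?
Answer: $20160$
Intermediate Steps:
$s{\left(C \right)} = 2 C \left(C + \left(3 + C\right)^{2}\right)$
$32 \cdot 35 s{\left(-3 \right)} = 32 \cdot 35 \cdot 2 \left(-3\right) \left(-3 + \left(3 - 3\right)^{2}\right) = 1120 \cdot 2 \left(-3\right) \left(-3 + 0^{2}\right) = 1120 \cdot 2 \left(-3\right) \left(-3 + 0\right) = 1120 \cdot 2 \left(-3\right) \left(-3\right) = 1120 \cdot 18 = 20160$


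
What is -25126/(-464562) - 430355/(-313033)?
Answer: 2120324966/1483910577 ≈ 1.4289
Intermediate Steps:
-25126/(-464562) - 430355/(-313033) = -25126*(-1/464562) - 430355*(-1/313033) = 12563/232281 + 430355/313033 = 2120324966/1483910577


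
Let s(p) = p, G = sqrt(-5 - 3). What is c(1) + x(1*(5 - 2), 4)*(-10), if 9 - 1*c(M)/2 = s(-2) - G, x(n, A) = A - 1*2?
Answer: 2 + 4*I*sqrt(2) ≈ 2.0 + 5.6569*I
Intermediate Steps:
x(n, A) = -2 + A (x(n, A) = A - 2 = -2 + A)
G = 2*I*sqrt(2) (G = sqrt(-8) = 2*I*sqrt(2) ≈ 2.8284*I)
c(M) = 22 + 4*I*sqrt(2) (c(M) = 18 - 2*(-2 - 2*I*sqrt(2)) = 18 + (4 + 4*I*sqrt(2)) = 22 + 4*I*sqrt(2))
c(1) + x(1*(5 - 2), 4)*(-10) = (22 + 4*I*sqrt(2)) + (-2 + 4)*(-10) = (22 + 4*I*sqrt(2)) + 2*(-10) = (22 + 4*I*sqrt(2)) - 20 = 2 + 4*I*sqrt(2)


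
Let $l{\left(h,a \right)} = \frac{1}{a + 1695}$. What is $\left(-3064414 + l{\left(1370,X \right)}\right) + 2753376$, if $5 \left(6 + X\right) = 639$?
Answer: $- \frac{2825469187}{9084} \approx -3.1104 \cdot 10^{5}$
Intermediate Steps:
$X = \frac{609}{5}$ ($X = -6 + \frac{1}{5} \cdot 639 = -6 + \frac{639}{5} = \frac{609}{5} \approx 121.8$)
$l{\left(h,a \right)} = \frac{1}{1695 + a}$
$\left(-3064414 + l{\left(1370,X \right)}\right) + 2753376 = \left(-3064414 + \frac{1}{1695 + \frac{609}{5}}\right) + 2753376 = \left(-3064414 + \frac{1}{\frac{9084}{5}}\right) + 2753376 = \left(-3064414 + \frac{5}{9084}\right) + 2753376 = - \frac{27837136771}{9084} + 2753376 = - \frac{2825469187}{9084}$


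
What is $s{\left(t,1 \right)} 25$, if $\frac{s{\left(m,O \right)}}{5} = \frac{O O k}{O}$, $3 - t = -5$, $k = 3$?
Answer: $375$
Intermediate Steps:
$t = 8$ ($t = 3 - -5 = 3 + 5 = 8$)
$s{\left(m,O \right)} = 15 O$ ($s{\left(m,O \right)} = 5 \frac{O O 3}{O} = 5 \frac{O^{2} \cdot 3}{O} = 5 \frac{3 O^{2}}{O} = 5 \cdot 3 O = 15 O$)
$s{\left(t,1 \right)} 25 = 15 \cdot 1 \cdot 25 = 15 \cdot 25 = 375$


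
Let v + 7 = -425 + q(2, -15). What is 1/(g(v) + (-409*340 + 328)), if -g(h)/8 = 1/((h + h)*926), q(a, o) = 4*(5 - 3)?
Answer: -98156/13617378191 ≈ -7.2081e-6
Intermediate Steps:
q(a, o) = 8 (q(a, o) = 4*2 = 8)
v = -424 (v = -7 + (-425 + 8) = -7 - 417 = -424)
g(h) = -2/(463*h) (g(h) = -8/((h + h)*926) = -8/((2*h)*926) = -8*1/(2*h)/926 = -2/(463*h))
1/(g(v) + (-409*340 + 328)) = 1/(-2/463/(-424) + (-409*340 + 328)) = 1/(-2/463*(-1/424) + (-139060 + 328)) = 1/(1/98156 - 138732) = 1/(-13617378191/98156) = -98156/13617378191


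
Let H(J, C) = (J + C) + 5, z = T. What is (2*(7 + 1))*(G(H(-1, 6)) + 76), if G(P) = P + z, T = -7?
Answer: 1264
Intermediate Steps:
z = -7
H(J, C) = 5 + C + J (H(J, C) = (C + J) + 5 = 5 + C + J)
G(P) = -7 + P (G(P) = P - 7 = -7 + P)
(2*(7 + 1))*(G(H(-1, 6)) + 76) = (2*(7 + 1))*((-7 + (5 + 6 - 1)) + 76) = (2*8)*((-7 + 10) + 76) = 16*(3 + 76) = 16*79 = 1264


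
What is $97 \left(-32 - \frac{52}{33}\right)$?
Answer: $- \frac{107476}{33} \approx -3256.8$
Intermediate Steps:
$97 \left(-32 - \frac{52}{33}\right) = 97 \left(- \frac{1108}{33}\right) = - \frac{107476}{33}$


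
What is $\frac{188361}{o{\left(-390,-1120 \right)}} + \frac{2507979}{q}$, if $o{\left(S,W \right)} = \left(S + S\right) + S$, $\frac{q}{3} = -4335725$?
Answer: $- \frac{18170213523}{112728850} \approx -161.19$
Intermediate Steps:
$q = -13007175$ ($q = 3 \left(-4335725\right) = -13007175$)
$o{\left(S,W \right)} = 3 S$ ($o{\left(S,W \right)} = 2 S + S = 3 S$)
$\frac{188361}{o{\left(-390,-1120 \right)}} + \frac{2507979}{q} = \frac{188361}{3 \left(-390\right)} + \frac{2507979}{-13007175} = \frac{188361}{-1170} + 2507979 \left(- \frac{1}{13007175}\right) = 188361 \left(- \frac{1}{1170}\right) - \frac{835993}{4335725} = - \frac{20929}{130} - \frac{835993}{4335725} = - \frac{18170213523}{112728850}$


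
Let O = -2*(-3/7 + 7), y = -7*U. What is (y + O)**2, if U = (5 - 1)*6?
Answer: 1607824/49 ≈ 32813.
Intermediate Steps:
U = 24 (U = 4*6 = 24)
y = -168 (y = -7*24 = -168)
O = -92/7 (O = -2*(-3*1/7 + 7) = -2*(-3/7 + 7) = -2*46/7 = -92/7 ≈ -13.143)
(y + O)**2 = (-168 - 92/7)**2 = (-1268/7)**2 = 1607824/49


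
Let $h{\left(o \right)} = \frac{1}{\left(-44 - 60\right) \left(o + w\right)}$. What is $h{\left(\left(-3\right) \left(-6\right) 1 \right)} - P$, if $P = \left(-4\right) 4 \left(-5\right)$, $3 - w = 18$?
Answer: $- \frac{24961}{312} \approx -80.003$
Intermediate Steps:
$w = -15$ ($w = 3 - 18 = -15$)
$P = 80$ ($P = \left(-16\right) \left(-5\right) = 80$)
$h{\left(o \right)} = \frac{1}{1560 - 104 o}$ ($h{\left(o \right)} = \frac{1}{\left(-44 - 60\right) \left(o - 15\right)} = \frac{1}{\left(-104\right) \left(-15 + o\right)} = \frac{1}{1560 - 104 o}$)
$h{\left(\left(-3\right) \left(-6\right) 1 \right)} - P = - \frac{1}{-1560 + 104 \left(-3\right) \left(-6\right) 1} - 80 = - \frac{1}{-1560 + 104 \cdot 18 \cdot 1} - 80 = - \frac{1}{-1560 + 104 \cdot 18} - 80 = - \frac{1}{-1560 + 1872} - 80 = - \frac{1}{312} - 80 = - \frac{24961}{312}$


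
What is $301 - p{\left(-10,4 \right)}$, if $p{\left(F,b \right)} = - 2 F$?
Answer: $281$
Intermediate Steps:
$301 - p{\left(-10,4 \right)} = 301 - \left(-2\right) \left(-10\right) = 301 - 20 = 281$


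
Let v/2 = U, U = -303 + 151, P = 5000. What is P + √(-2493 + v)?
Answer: 5000 + I*√2797 ≈ 5000.0 + 52.887*I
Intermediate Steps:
U = -152
v = -304 (v = 2*(-152) = -304)
P + √(-2493 + v) = 5000 + √(-2493 - 304) = 5000 + √(-2797) = 5000 + I*√2797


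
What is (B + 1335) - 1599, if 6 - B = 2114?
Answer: -2372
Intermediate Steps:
B = -2108 (B = 6 - 1*2114 = 6 - 2114 = -2108)
(B + 1335) - 1599 = (-2108 + 1335) - 1599 = -773 - 1599 = -2372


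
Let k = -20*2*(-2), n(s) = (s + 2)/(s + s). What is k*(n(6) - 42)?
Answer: -9920/3 ≈ -3306.7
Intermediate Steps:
n(s) = (2 + s)/(2*s) (n(s) = (2 + s)/((2*s)) = (2 + s)*(1/(2*s)) = (2 + s)/(2*s))
k = 80 (k = -(-80) = -20*(-4) = 80)
k*(n(6) - 42) = 80*((½)*(2 + 6)/6 - 42) = 80*((½)*(⅙)*8 - 42) = 80*(⅔ - 42) = 80*(-124/3) = -9920/3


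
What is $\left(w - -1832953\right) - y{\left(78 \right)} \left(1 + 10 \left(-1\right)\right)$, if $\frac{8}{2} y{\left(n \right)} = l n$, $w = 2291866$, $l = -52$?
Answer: $4115693$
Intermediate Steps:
$y{\left(n \right)} = - 13 n$ ($y{\left(n \right)} = \frac{\left(-52\right) n}{4} = - 13 n$)
$\left(w - -1832953\right) - y{\left(78 \right)} \left(1 + 10 \left(-1\right)\right) = \left(2291866 - -1832953\right) - \left(-13\right) 78 \left(1 + 10 \left(-1\right)\right) = \left(2291866 + 1832953\right) - - 1014 \left(1 - 10\right) = 4124819 - \left(-1014\right) \left(-9\right) = 4124819 - 9126 = 4115693$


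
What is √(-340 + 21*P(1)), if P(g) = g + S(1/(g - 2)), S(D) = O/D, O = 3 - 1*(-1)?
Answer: I*√403 ≈ 20.075*I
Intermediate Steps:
O = 4 (O = 3 + 1 = 4)
S(D) = 4/D
P(g) = -8 + 5*g (P(g) = g + 4/(1/(g - 2)) = g + 4/(1/(-2 + g)) = g + 4*(-2 + g) = g + (-8 + 4*g) = -8 + 5*g)
√(-340 + 21*P(1)) = √(-340 + 21*(-8 + 5*1)) = √(-340 + 21*(-8 + 5)) = √(-340 + 21*(-3)) = √(-340 - 63) = √(-403) = I*√403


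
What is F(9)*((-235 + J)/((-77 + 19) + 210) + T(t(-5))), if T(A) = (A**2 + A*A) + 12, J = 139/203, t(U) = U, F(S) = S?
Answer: 8394777/15428 ≈ 544.13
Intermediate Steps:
J = 139/203 (J = 139*(1/203) = 139/203 ≈ 0.68473)
T(A) = 12 + 2*A**2 (T(A) = (A**2 + A**2) + 12 = 2*A**2 + 12 = 12 + 2*A**2)
F(9)*((-235 + J)/((-77 + 19) + 210) + T(t(-5))) = 9*((-235 + 139/203)/((-77 + 19) + 210) + (12 + 2*(-5)**2)) = 9*(-47566/(203*(-58 + 210)) + (12 + 2*25)) = 9*(-47566/203/152 + (12 + 50)) = 9*(-47566/203*1/152 + 62) = 9*(-23783/15428 + 62) = 9*(932753/15428) = 8394777/15428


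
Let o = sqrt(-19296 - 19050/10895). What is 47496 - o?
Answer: 47496 - I*sqrt(91626501126)/2179 ≈ 47496.0 - 138.92*I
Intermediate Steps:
o = I*sqrt(91626501126)/2179 (o = sqrt(-19296 - 19050*1/10895) = sqrt(-19296 - 3810/2179) = sqrt(-42049794/2179) = I*sqrt(91626501126)/2179 ≈ 138.92*I)
47496 - o = 47496 - I*sqrt(91626501126)/2179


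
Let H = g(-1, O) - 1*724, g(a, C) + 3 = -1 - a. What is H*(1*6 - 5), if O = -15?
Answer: -727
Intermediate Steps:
g(a, C) = -4 - a (g(a, C) = -3 + (-1 - a) = -4 - a)
H = -727 (H = (-4 - 1*(-1)) - 1*724 = (-4 + 1) - 724 = -3 - 724 = -727)
H*(1*6 - 5) = -727*(1*6 - 5) = -727*(6 - 5) = -727*1 = -727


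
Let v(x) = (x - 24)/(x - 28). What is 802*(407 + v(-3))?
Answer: 10140488/31 ≈ 3.2711e+5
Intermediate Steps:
v(x) = (-24 + x)/(-28 + x)
802*(407 + v(-3)) = 802*(407 + (-24 - 3)/(-28 - 3)) = 802*(407 - 27/(-31)) = 802*(407 - 1/31*(-27)) = 802*(407 + 27/31) = 802*(12644/31) = 10140488/31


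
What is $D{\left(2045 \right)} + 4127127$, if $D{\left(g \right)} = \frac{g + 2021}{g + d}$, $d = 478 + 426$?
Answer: $\frac{12170901589}{2949} \approx 4.1271 \cdot 10^{6}$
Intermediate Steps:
$d = 904$
$D{\left(g \right)} = \frac{2021 + g}{904 + g}$ ($D{\left(g \right)} = \frac{g + 2021}{g + 904} = \frac{2021 + g}{904 + g}$)
$D{\left(2045 \right)} + 4127127 = \frac{2021 + 2045}{904 + 2045} + 4127127 = \frac{1}{2949} \cdot 4066 + 4127127 = \frac{4066}{2949} + 4127127 = \frac{12170901589}{2949}$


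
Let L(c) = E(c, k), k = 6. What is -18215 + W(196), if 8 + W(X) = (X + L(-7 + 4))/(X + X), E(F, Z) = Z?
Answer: -3571607/196 ≈ -18223.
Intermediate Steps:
L(c) = 6
W(X) = -8 + (6 + X)/(2*X) (W(X) = -8 + (X + 6)/(X + X) = -8 + (6 + X)/((2*X)) = -8 + (6 + X)*(1/(2*X)) = -8 + (6 + X)/(2*X))
-18215 + W(196) = -18215 + (-15/2 + 3/196) = -18215 - 1467/196 = -3571607/196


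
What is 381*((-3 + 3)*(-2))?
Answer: 0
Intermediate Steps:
381*((-3 + 3)*(-2)) = 381*(0*(-2)) = 381*0 = 0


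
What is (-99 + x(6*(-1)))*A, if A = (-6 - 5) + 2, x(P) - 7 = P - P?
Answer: 828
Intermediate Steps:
x(P) = 7 (x(P) = 7 + (P - P) = 7 + 0 = 7)
A = -9 (A = -11 + 2 = -9)
(-99 + x(6*(-1)))*A = (-99 + 7)*(-9) = -92*(-9) = 828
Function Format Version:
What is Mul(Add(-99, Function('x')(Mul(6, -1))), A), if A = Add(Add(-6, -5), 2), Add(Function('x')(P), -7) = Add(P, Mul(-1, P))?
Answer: 828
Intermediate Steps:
Function('x')(P) = 7 (Function('x')(P) = Add(7, Add(P, Mul(-1, P))) = Add(7, 0) = 7)
A = -9 (A = Add(-11, 2) = -9)
Mul(Add(-99, Function('x')(Mul(6, -1))), A) = Mul(Add(-99, 7), -9) = Mul(-92, -9) = 828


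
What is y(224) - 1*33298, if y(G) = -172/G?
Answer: -1864731/56 ≈ -33299.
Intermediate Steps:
y(224) - 1*33298 = -172/224 - 1*33298 = -172*1/224 - 33298 = -43/56 - 33298 = -1864731/56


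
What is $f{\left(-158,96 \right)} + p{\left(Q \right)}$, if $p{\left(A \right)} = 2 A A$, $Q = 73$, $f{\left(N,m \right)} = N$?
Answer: $10500$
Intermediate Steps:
$p{\left(A \right)} = 2 A^{2}$
$f{\left(-158,96 \right)} + p{\left(Q \right)} = -158 + 2 \cdot 73^{2} = -158 + 2 \cdot 5329 = -158 + 10658 = 10500$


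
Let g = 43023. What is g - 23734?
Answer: 19289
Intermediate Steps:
g - 23734 = 43023 - 23734 = 19289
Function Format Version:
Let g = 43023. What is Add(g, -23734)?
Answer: 19289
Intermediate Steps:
Add(g, -23734) = Add(43023, -23734) = 19289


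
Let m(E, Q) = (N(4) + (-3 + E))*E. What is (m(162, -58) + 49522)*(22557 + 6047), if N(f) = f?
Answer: 2171844512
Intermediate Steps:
m(E, Q) = E*(1 + E) (m(E, Q) = (4 + (-3 + E))*E = (1 + E)*E = E*(1 + E))
(m(162, -58) + 49522)*(22557 + 6047) = (162*(1 + 162) + 49522)*(22557 + 6047) = (162*163 + 49522)*28604 = (26406 + 49522)*28604 = 75928*28604 = 2171844512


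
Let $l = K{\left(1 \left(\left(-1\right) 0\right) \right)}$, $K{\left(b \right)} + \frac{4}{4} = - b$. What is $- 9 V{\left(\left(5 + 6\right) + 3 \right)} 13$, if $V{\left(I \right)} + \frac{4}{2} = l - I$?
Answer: $1989$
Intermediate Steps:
$K{\left(b \right)} = -1 - b$
$l = -1$ ($l = -1 - 1 \left(\left(-1\right) 0\right) = -1 - 1 \cdot 0 = -1 - 0 = -1 + 0 = -1$)
$V{\left(I \right)} = -3 - I$ ($V{\left(I \right)} = -2 - \left(1 + I\right) = -3 - I$)
$- 9 V{\left(\left(5 + 6\right) + 3 \right)} 13 = - 9 \left(-3 - \left(\left(5 + 6\right) + 3\right)\right) 13 = - 9 \left(-3 - \left(11 + 3\right)\right) 13 = - 9 \left(-3 - 14\right) 13 = \left(-9\right) \left(-17\right) 13 = 153 \cdot 13 = 1989$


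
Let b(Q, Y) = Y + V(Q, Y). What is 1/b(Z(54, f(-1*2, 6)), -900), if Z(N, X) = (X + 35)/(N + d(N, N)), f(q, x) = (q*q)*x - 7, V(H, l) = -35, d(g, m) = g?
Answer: -1/935 ≈ -0.0010695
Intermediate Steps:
f(q, x) = -7 + x*q² (f(q, x) = q²*x - 7 = x*q² - 7 = -7 + x*q²)
Z(N, X) = (35 + X)/(2*N) (Z(N, X) = (X + 35)/(N + N) = (35 + X)/((2*N)) = (35 + X)*(1/(2*N)) = (35 + X)/(2*N))
b(Q, Y) = -35 + Y (b(Q, Y) = Y - 35 = -35 + Y)
1/b(Z(54, f(-1*2, 6)), -900) = 1/(-35 - 900) = 1/(-935) = -1/935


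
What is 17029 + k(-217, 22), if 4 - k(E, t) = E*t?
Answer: 21807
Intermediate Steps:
k(E, t) = 4 - E*t
17029 + k(-217, 22) = 17029 + (4 - 1*(-217)*22) = 17029 + (4 + 4774) = 17029 + 4778 = 21807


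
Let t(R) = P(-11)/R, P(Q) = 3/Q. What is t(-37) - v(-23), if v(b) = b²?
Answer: -215300/407 ≈ -528.99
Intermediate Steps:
t(R) = -3/(11*R) (t(R) = (3/(-11))/R = (3*(-1/11))/R = -3/(11*R))
t(-37) - v(-23) = -3/11/(-37) - 1*(-23)² = -3/11*(-1/37) - 1*529 = 3/407 - 529 = -215300/407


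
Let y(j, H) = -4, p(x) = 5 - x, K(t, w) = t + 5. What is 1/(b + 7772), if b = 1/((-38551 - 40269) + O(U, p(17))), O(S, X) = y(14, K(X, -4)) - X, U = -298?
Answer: 78812/612526863 ≈ 0.00012867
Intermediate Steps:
K(t, w) = 5 + t
O(S, X) = -4 - X
b = -1/78812 (b = 1/((-38551 - 40269) + (-4 - (5 - 1*17))) = 1/(-78820 + (-4 - (5 - 17))) = 1/(-78820 + (-4 - 1*(-12))) = 1/(-78820 + (-4 + 12)) = 1/(-78820 + 8) = 1/(-78812) = -1/78812 ≈ -1.2688e-5)
1/(b + 7772) = 1/(-1/78812 + 7772) = 1/(612526863/78812) = 78812/612526863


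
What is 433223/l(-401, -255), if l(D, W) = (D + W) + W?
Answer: -433223/911 ≈ -475.55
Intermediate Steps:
l(D, W) = D + 2*W
433223/l(-401, -255) = 433223/(-401 + 2*(-255)) = 433223/(-401 - 510) = 433223/(-911) = 433223*(-1/911) = -433223/911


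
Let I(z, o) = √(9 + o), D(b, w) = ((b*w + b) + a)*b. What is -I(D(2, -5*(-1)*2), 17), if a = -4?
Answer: -√26 ≈ -5.0990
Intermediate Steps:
D(b, w) = b*(-4 + b + b*w) (D(b, w) = ((b*w + b) - 4)*b = ((b + b*w) - 4)*b = (-4 + b + b*w)*b = b*(-4 + b + b*w))
-I(D(2, -5*(-1)*2), 17) = -√(9 + 17) = -√26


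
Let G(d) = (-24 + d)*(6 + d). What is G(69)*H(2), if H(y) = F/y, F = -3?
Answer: -10125/2 ≈ -5062.5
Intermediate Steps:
H(y) = -3/y
G(69)*H(2) = (-144 + 69**2 - 18*69)*(-3/2) = (-144 + 4761 - 1242)*(-3*1/2) = 3375*(-3/2) = -10125/2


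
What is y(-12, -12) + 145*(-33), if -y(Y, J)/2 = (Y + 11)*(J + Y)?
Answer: -4833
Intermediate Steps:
y(Y, J) = -2*(11 + Y)*(J + Y) (y(Y, J) = -2*(Y + 11)*(J + Y) = -2*(11 + Y)*(J + Y))
y(-12, -12) + 145*(-33) = (-22*(-12) - 22*(-12) - 2*(-12)**2 - 2*(-12)*(-12)) + 145*(-33) = (264 + 264 - 2*144 - 288) - 4785 = (264 + 264 - 288 - 288) - 4785 = -48 - 4785 = -4833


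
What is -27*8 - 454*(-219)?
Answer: 99210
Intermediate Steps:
-27*8 - 454*(-219) = -216 + 99426 = 99210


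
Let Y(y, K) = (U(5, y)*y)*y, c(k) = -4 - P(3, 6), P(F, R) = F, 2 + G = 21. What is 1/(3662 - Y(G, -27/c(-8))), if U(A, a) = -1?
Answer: 1/4023 ≈ 0.00024857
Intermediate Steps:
G = 19 (G = -2 + 21 = 19)
c(k) = -7 (c(k) = -4 - 1*3 = -4 - 3 = -7)
Y(y, K) = -y**2 (Y(y, K) = (-y)*y = -y**2)
1/(3662 - Y(G, -27/c(-8))) = 1/(3662 - (-1)*19**2) = 1/(3662 - (-1)*361) = 1/(3662 - 1*(-361)) = 1/(3662 + 361) = 1/4023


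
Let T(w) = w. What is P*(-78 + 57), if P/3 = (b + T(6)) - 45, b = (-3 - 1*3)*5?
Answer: 4347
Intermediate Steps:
b = -30 (b = (-3 - 3)*5 = -6*5 = -30)
P = -207 (P = 3*((-30 + 6) - 45) = 3*(-24 - 45) = 3*(-69) = -207)
P*(-78 + 57) = -207*(-78 + 57) = -207*(-21) = 4347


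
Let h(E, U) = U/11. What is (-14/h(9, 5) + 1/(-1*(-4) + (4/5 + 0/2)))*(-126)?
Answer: 77091/20 ≈ 3854.6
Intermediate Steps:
h(E, U) = U/11 (h(E, U) = U*(1/11) = U/11)
(-14/h(9, 5) + 1/(-1*(-4) + (4/5 + 0/2)))*(-126) = (-14/((1/11)*5) + 1/(-1*(-4) + (4/5 + 0/2)))*(-126) = (-14/5/11 + 1/(4 + (4*(⅕) + 0*(½))))*(-126) = (-14*11/5 + 1/(4 + (⅘ + 0)))*(-126) = (-154/5 + 1/(4 + ⅘))*(-126) = (-154/5 + 1/(24/5))*(-126) = (-154/5 + 5/24)*(-126) = -3671/120*(-126) = 77091/20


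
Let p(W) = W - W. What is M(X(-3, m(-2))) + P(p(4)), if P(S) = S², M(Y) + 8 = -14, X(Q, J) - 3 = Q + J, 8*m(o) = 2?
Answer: -22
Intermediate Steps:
m(o) = ¼ (m(o) = (⅛)*2 = ¼)
X(Q, J) = 3 + J + Q (X(Q, J) = 3 + (Q + J) = 3 + (J + Q) = 3 + J + Q)
M(Y) = -22 (M(Y) = -8 - 14 = -22)
p(W) = 0
M(X(-3, m(-2))) + P(p(4)) = -22 + 0² = -22 + 0 = -22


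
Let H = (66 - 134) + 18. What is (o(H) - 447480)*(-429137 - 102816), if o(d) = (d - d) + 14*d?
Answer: 238410695540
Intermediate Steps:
H = -50 (H = -68 + 18 = -50)
o(d) = 14*d (o(d) = 0 + 14*d = 14*d)
(o(H) - 447480)*(-429137 - 102816) = (14*(-50) - 447480)*(-429137 - 102816) = (-700 - 447480)*(-531953) = -448180*(-531953) = 238410695540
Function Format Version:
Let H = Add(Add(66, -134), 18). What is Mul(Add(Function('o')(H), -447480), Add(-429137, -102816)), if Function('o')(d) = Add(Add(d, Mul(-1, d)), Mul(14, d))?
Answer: 238410695540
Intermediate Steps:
H = -50 (H = Add(-68, 18) = -50)
Function('o')(d) = Mul(14, d) (Function('o')(d) = Add(0, Mul(14, d)) = Mul(14, d))
Mul(Add(Function('o')(H), -447480), Add(-429137, -102816)) = Mul(Add(Mul(14, -50), -447480), Add(-429137, -102816)) = Mul(Add(-700, -447480), -531953) = Mul(-448180, -531953) = 238410695540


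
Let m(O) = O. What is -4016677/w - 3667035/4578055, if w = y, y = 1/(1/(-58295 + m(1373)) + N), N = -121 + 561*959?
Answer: -112600895224163135863459/52118409342 ≈ -2.1605e+12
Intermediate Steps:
N = 537878 (N = -121 + 537999 = 537878)
y = 56922/30617091515 (y = 1/(1/(-58295 + 1373) + 537878) = 1/(1/(-56922) + 537878) = 1/(-1/56922 + 537878) = 1/(30617091515/56922) = 56922/30617091515 ≈ 1.8592e-6)
w = 56922/30617091515 ≈ 1.8592e-6
-4016677/w - 3667035/4578055 = -4016677/56922/30617091515 - 3667035/4578055 = -4016677*30617091515/56922 - 3667035*1/4578055 = -122978967295195655/56922 - 733407/915611 = -112600895224163135863459/52118409342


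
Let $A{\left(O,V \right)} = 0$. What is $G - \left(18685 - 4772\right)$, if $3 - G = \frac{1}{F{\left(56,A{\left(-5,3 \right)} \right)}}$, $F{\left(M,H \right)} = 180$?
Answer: $- \frac{2503801}{180} \approx -13910.0$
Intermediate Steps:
$G = \frac{539}{180}$ ($G = 3 - \frac{1}{180} = \frac{539}{180} \approx 2.9944$)
$G - \left(18685 - 4772\right) = \frac{539}{180} - \left(18685 - 4772\right) = \frac{539}{180} - 13913 = - \frac{2503801}{180}$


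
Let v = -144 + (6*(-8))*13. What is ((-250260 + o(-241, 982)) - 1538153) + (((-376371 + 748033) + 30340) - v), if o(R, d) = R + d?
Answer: -1384902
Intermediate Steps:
v = -768 (v = -144 - 48*13 = -144 - 624 = -768)
((-250260 + o(-241, 982)) - 1538153) + (((-376371 + 748033) + 30340) - v) = ((-250260 + (-241 + 982)) - 1538153) + (((-376371 + 748033) + 30340) - 1*(-768)) = ((-250260 + 741) - 1538153) + ((371662 + 30340) + 768) = (-249519 - 1538153) + (402002 + 768) = -1787672 + 402770 = -1384902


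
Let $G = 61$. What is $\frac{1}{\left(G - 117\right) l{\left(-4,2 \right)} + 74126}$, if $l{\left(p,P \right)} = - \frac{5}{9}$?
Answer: $\frac{9}{667414} \approx 1.3485 \cdot 10^{-5}$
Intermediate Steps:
$l{\left(p,P \right)} = - \frac{5}{9}$ ($l{\left(p,P \right)} = \left(-5\right) \frac{1}{9} = - \frac{5}{9}$)
$\frac{1}{\left(G - 117\right) l{\left(-4,2 \right)} + 74126} = \frac{1}{\left(61 - 117\right) \left(- \frac{5}{9}\right) + 74126} = \frac{1}{\left(-56\right) \left(- \frac{5}{9}\right) + 74126} = \frac{1}{\frac{280}{9} + 74126} = \frac{1}{\frac{667414}{9}} = \frac{9}{667414}$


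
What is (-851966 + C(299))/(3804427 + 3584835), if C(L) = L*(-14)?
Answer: -428076/3694631 ≈ -0.11586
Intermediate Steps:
C(L) = -14*L
(-851966 + C(299))/(3804427 + 3584835) = (-851966 - 14*299)/(3804427 + 3584835) = (-851966 - 4186)/7389262 = -856152*1/7389262 = -428076/3694631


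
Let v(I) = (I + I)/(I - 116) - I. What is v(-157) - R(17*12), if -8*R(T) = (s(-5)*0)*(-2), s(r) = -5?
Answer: 43175/273 ≈ 158.15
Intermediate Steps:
v(I) = -I + 2*I/(-116 + I) (v(I) = (2*I)/(-116 + I) - I = 2*I/(-116 + I) - I = -I + 2*I/(-116 + I))
R(T) = 0 (R(T) = -(-5*0)*(-2)/8 = -0*(-2) = -⅛*0 = 0)
v(-157) - R(17*12) = -157*(118 - 1*(-157))/(-116 - 157) - 1*0 = -157*(118 + 157)/(-273) + 0 = -157*(-1/273)*275 + 0 = 43175/273 + 0 = 43175/273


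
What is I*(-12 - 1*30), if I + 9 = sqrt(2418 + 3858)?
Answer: 378 - 84*sqrt(1569) ≈ -2949.3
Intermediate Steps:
I = -9 + 2*sqrt(1569) (I = -9 + sqrt(2418 + 3858) = -9 + sqrt(6276) = -9 + 2*sqrt(1569) ≈ 70.221)
I*(-12 - 1*30) = (-9 + 2*sqrt(1569))*(-12 - 1*30) = (-9 + 2*sqrt(1569))*(-12 - 30) = (-9 + 2*sqrt(1569))*(-42) = 378 - 84*sqrt(1569)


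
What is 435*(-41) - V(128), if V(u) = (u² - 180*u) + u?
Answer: -11307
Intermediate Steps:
V(u) = u² - 179*u
435*(-41) - V(128) = 435*(-41) - 128*(-179 + 128) = -17835 - 128*(-51) = -17835 - 1*(-6528) = -17835 + 6528 = -11307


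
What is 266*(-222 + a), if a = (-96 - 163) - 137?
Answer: -164388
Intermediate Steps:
a = -396 (a = -259 - 137 = -396)
266*(-222 + a) = 266*(-222 - 396) = 266*(-618) = -164388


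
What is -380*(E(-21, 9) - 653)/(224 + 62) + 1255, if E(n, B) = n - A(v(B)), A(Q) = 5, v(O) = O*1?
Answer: 308475/143 ≈ 2157.2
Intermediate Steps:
v(O) = O
E(n, B) = -5 + n (E(n, B) = n - 1*5 = n - 5 = -5 + n)
-380*(E(-21, 9) - 653)/(224 + 62) + 1255 = -380*((-5 - 21) - 653)/(224 + 62) + 1255 = -380*(-26 - 653)/286 + 1255 = -(-258020)/286 + 1255 = -380*(-679/286) + 1255 = 129010/143 + 1255 = 308475/143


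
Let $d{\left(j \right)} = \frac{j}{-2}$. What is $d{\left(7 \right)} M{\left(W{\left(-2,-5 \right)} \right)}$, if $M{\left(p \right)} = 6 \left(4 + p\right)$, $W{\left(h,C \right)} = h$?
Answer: $-42$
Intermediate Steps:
$d{\left(j \right)} = - \frac{j}{2}$ ($d{\left(j \right)} = j \left(- \frac{1}{2}\right) = - \frac{j}{2}$)
$M{\left(p \right)} = 24 + 6 p$
$d{\left(7 \right)} M{\left(W{\left(-2,-5 \right)} \right)} = \left(- \frac{1}{2}\right) 7 \left(24 + 6 \left(-2\right)\right) = - \frac{7 \left(24 - 12\right)}{2} = \left(- \frac{7}{2}\right) 12 = -42$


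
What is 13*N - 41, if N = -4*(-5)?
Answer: 219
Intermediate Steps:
N = 20
13*N - 41 = 13*20 - 41 = 260 - 41 = 219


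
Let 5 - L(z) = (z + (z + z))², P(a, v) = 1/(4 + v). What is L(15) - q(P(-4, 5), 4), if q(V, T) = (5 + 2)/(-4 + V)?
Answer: -10091/5 ≈ -2018.2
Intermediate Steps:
q(V, T) = 7/(-4 + V)
L(z) = 5 - 9*z² (L(z) = 5 - (z + (z + z))² = 5 - (z + 2*z)² = 5 - (3*z)² = 5 - 9*z²)
L(15) - q(P(-4, 5), 4) = (5 - 9*15²) - 7/(-4 + 1/(4 + 5)) = (5 - 9*225) - 7/(-4 + 1/9) = (5 - 2025) - 7/(-4 + ⅑) = -2020 - 7/(-35/9) = -2020 - 7*(-9)/35 = -2020 - 1*(-9/5) = -2020 + 9/5 = -10091/5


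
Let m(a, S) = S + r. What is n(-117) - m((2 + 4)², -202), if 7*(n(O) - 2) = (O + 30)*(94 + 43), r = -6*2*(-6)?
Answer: -10995/7 ≈ -1570.7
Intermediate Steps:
r = 72 (r = -12*(-6) = 72)
m(a, S) = 72 + S (m(a, S) = S + 72 = 72 + S)
n(O) = 4124/7 + 137*O/7 (n(O) = 2 + ((O + 30)*(94 + 43))/7 = 2 + ((30 + O)*137)/7 = 2 + (4110 + 137*O)/7 = 2 + (4110/7 + 137*O/7) = 4124/7 + 137*O/7)
n(-117) - m((2 + 4)², -202) = (4124/7 + (137/7)*(-117)) - (72 - 202) = (4124/7 - 16029/7) - 1*(-130) = -11905/7 + 130 = -10995/7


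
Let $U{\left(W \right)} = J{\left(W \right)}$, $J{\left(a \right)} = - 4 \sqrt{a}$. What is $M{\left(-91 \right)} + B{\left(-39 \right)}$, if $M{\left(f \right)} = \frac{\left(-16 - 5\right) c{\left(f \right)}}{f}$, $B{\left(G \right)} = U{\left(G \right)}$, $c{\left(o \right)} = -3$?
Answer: $- \frac{9}{13} - 4 i \sqrt{39} \approx -0.69231 - 24.98 i$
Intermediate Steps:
$U{\left(W \right)} = - 4 \sqrt{W}$
$B{\left(G \right)} = - 4 \sqrt{G}$
$M{\left(f \right)} = \frac{63}{f}$ ($M{\left(f \right)} = \frac{\left(-16 - 5\right) \left(-3\right)}{f} = \frac{\left(-21\right) \left(-3\right)}{f} = \frac{63}{f}$)
$M{\left(-91 \right)} + B{\left(-39 \right)} = \frac{63}{-91} - 4 \sqrt{-39} = 63 \left(- \frac{1}{91}\right) - 4 i \sqrt{39} = - \frac{9}{13} - 4 i \sqrt{39}$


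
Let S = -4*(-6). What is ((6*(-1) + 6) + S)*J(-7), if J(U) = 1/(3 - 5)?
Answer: -12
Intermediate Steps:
J(U) = -1/2 (J(U) = 1/(-2) = -1/2)
S = 24
((6*(-1) + 6) + S)*J(-7) = ((6*(-1) + 6) + 24)*(-1/2) = ((-6 + 6) + 24)*(-1/2) = (0 + 24)*(-1/2) = 24*(-1/2) = -12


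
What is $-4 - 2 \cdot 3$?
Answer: $-10$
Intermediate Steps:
$-4 - 2 \cdot 3 = -4 - 6 = -10$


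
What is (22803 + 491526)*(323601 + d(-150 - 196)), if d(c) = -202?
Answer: 166333484271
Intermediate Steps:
(22803 + 491526)*(323601 + d(-150 - 196)) = (22803 + 491526)*(323601 - 202) = 514329*323399 = 166333484271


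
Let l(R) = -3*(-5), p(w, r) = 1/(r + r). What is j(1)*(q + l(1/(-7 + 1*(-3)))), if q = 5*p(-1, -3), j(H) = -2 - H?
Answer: -85/2 ≈ -42.500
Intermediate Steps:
p(w, r) = 1/(2*r)
l(R) = 15
q = -⅚ (q = 5*((½)/(-3)) = 5*((½)*(-⅓)) = 5*(-⅙) = -⅚ ≈ -0.83333)
j(1)*(q + l(1/(-7 + 1*(-3)))) = (-2 - 1*1)*(-⅚ + 15) = (-2 - 1)*(85/6) = -3*85/6 = -85/2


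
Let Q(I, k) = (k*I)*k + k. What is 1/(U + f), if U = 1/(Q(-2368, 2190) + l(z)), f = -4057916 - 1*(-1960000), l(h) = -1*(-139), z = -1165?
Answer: -11357162471/23826372862510437 ≈ -4.7666e-7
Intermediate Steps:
Q(I, k) = k + I*k**2 (Q(I, k) = (I*k)*k + k = I*k**2 + k = k + I*k**2)
l(h) = 139
f = -2097916 (f = -4057916 + 1960000 = -2097916)
U = -1/11357162471 (U = 1/(2190*(1 - 2368*2190) + 139) = 1/(2190*(1 - 5185920) + 139) = 1/(2190*(-5185919) + 139) = 1/(-11357162610 + 139) = 1/(-11357162471) = -1/11357162471 ≈ -8.8050e-11)
1/(U + f) = 1/(-1/11357162471 - 2097916) = 1/(-23826372862510437/11357162471) = -11357162471/23826372862510437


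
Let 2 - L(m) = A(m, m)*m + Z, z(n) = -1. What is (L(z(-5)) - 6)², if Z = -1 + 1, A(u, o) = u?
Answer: 25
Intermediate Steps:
Z = 0
L(m) = 2 - m² (L(m) = 2 - (m*m + 0) = 2 - (m² + 0) = 2 - m²)
(L(z(-5)) - 6)² = ((2 - 1*(-1)²) - 6)² = ((2 - 1*1) - 6)² = ((2 - 1) - 6)² = (1 - 6)² = (-5)² = 25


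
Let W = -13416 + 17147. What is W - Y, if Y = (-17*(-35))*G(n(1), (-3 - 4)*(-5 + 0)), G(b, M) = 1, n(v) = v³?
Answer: 3136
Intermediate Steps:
Y = 595 (Y = -17*(-35)*1 = 595*1 = 595)
W = 3731
W - Y = 3731 - 1*595 = 3731 - 595 = 3136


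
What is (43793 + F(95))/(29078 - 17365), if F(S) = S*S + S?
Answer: 52913/11713 ≈ 4.5175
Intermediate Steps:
F(S) = S + S**2 (F(S) = S**2 + S = S + S**2)
(43793 + F(95))/(29078 - 17365) = (43793 + 95*(1 + 95))/(29078 - 17365) = (43793 + 95*96)/11713 = (43793 + 9120)*(1/11713) = 52913*(1/11713) = 52913/11713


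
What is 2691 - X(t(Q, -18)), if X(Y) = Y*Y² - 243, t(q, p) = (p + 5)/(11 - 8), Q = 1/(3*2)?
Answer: 81415/27 ≈ 3015.4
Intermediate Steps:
Q = ⅙ (Q = 1/6 = ⅙ ≈ 0.16667)
t(q, p) = 5/3 + p/3 (t(q, p) = (5 + p)/3 = (5 + p)*(⅓) = 5/3 + p/3)
X(Y) = -243 + Y³ (X(Y) = Y³ - 243 = -243 + Y³)
2691 - X(t(Q, -18)) = 2691 - (-243 + (5/3 + (⅓)*(-18))³) = 2691 - (-243 + (5/3 - 6)³) = 2691 - (-243 + (-13/3)³) = 2691 - (-243 - 2197/27) = 2691 - 1*(-8758/27) = 2691 + 8758/27 = 81415/27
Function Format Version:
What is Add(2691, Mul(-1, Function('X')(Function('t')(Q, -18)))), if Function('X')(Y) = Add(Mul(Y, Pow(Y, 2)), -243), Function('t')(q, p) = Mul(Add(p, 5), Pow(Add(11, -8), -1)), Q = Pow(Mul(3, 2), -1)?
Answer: Rational(81415, 27) ≈ 3015.4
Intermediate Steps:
Q = Rational(1, 6) (Q = Pow(6, -1) = Rational(1, 6) ≈ 0.16667)
Function('t')(q, p) = Add(Rational(5, 3), Mul(Rational(1, 3), p)) (Function('t')(q, p) = Mul(Add(5, p), Pow(3, -1)) = Mul(Add(5, p), Rational(1, 3)) = Add(Rational(5, 3), Mul(Rational(1, 3), p)))
Function('X')(Y) = Add(-243, Pow(Y, 3)) (Function('X')(Y) = Add(Pow(Y, 3), -243) = Add(-243, Pow(Y, 3)))
Add(2691, Mul(-1, Function('X')(Function('t')(Q, -18)))) = Add(2691, Mul(-1, Add(-243, Pow(Add(Rational(5, 3), Mul(Rational(1, 3), -18)), 3)))) = Add(2691, Mul(-1, Add(-243, Pow(Add(Rational(5, 3), -6), 3)))) = Add(2691, Mul(-1, Add(-243, Pow(Rational(-13, 3), 3)))) = Add(2691, Mul(-1, Add(-243, Rational(-2197, 27)))) = Add(2691, Mul(-1, Rational(-8758, 27))) = Add(2691, Rational(8758, 27)) = Rational(81415, 27)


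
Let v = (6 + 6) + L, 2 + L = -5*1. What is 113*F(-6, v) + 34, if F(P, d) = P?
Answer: -644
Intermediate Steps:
L = -7 (L = -2 - 5*1 = -2 - 5 = -7)
v = 5 (v = (6 + 6) - 7 = 12 - 7 = 5)
113*F(-6, v) + 34 = 113*(-6) + 34 = -678 + 34 = -644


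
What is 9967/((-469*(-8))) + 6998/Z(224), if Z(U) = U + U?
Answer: 274301/15008 ≈ 18.277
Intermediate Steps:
Z(U) = 2*U
9967/((-469*(-8))) + 6998/Z(224) = 9967/((-469*(-8))) + 6998/((2*224)) = 9967/3752 + 6998/448 = 9967*(1/3752) + 6998*(1/448) = 9967/3752 + 3499/224 = 274301/15008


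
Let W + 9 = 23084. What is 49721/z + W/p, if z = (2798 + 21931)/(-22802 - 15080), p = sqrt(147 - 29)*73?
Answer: -1883530922/24729 + 23075*sqrt(118)/8614 ≈ -76138.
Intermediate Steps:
p = 73*sqrt(118) (p = sqrt(118)*73 = 73*sqrt(118) ≈ 792.98)
W = 23075 (W = -9 + 23084 = 23075)
z = -24729/37882 (z = 24729/(-37882) = 24729*(-1/37882) = -24729/37882 ≈ -0.65279)
49721/z + W/p = 49721/(-24729/37882) + 23075/((73*sqrt(118))) = 49721*(-37882/24729) + 23075*(sqrt(118)/8614) = -1883530922/24729 + 23075*sqrt(118)/8614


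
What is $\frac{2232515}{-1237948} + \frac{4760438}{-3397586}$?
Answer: $- \frac{6739168205007}{2103017396764} \approx -3.2045$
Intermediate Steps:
$\frac{2232515}{-1237948} + \frac{4760438}{-3397586} = 2232515 \left(- \frac{1}{1237948}\right) + 4760438 \left(- \frac{1}{3397586}\right) = - \frac{2232515}{1237948} - \frac{2380219}{1698793} = - \frac{6739168205007}{2103017396764}$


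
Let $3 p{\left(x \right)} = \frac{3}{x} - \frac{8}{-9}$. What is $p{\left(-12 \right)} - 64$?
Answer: $- \frac{6889}{108} \approx -63.787$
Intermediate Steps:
$p{\left(x \right)} = \frac{8}{27} + \frac{1}{x}$ ($p{\left(x \right)} = \frac{\frac{3}{x} - \frac{8}{-9}}{3} = \frac{\frac{3}{x} - - \frac{8}{9}}{3} = \frac{\frac{3}{x} + \frac{8}{9}}{3} = \frac{\frac{8}{9} + \frac{3}{x}}{3} = \frac{8}{27} + \frac{1}{x}$)
$p{\left(-12 \right)} - 64 = \left(\frac{8}{27} + \frac{1}{-12}\right) - 64 = \left(\frac{8}{27} - \frac{1}{12}\right) - 64 = \frac{23}{108} - 64 = - \frac{6889}{108}$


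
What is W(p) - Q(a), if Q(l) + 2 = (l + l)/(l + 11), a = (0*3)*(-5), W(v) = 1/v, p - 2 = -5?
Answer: 5/3 ≈ 1.6667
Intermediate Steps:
p = -3 (p = 2 - 5 = -3)
W(v) = 1/v
a = 0 (a = 0*(-5) = 0)
Q(l) = -2 + 2*l/(11 + l) (Q(l) = -2 + (l + l)/(l + 11) = -2 + (2*l)/(11 + l) = -2 + 2*l/(11 + l))
W(p) - Q(a) = 1/(-3) - (-22)/(11 + 0) = -⅓ - (-22)/11 = -⅓ - 1*(-2) = -⅓ + 2 = 5/3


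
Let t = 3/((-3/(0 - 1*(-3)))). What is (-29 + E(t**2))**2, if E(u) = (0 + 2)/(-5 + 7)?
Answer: 784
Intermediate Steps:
t = -3 (t = 3/((-3/(0 + 3))) = 3/((-3/3)) = 3/((-3*1/3)) = 3/(-1) = 3*(-1) = -3)
E(u) = 1 (E(u) = 2/2 = 2*(1/2) = 1)
(-29 + E(t**2))**2 = (-29 + 1)**2 = (-28)**2 = 784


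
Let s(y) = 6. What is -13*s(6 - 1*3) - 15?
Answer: -93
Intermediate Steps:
-13*s(6 - 1*3) - 15 = -13*6 - 15 = -78 - 15 = -93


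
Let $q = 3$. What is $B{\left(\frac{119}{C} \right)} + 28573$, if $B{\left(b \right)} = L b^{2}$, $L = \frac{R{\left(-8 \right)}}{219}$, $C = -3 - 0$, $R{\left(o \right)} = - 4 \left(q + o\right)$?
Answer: $\frac{56600603}{1971} \approx 28717.0$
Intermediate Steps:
$R{\left(o \right)} = -12 - 4 o$ ($R{\left(o \right)} = - 4 \left(3 + o\right) = -12 - 4 o$)
$C = -3$ ($C = -3 + 0 = -3$)
$L = \frac{20}{219}$ ($L = \frac{-12 - -32}{219} = \left(-12 + 32\right) \frac{1}{219} = 20 \cdot \frac{1}{219} = \frac{20}{219} \approx 0.091324$)
$B{\left(b \right)} = \frac{20 b^{2}}{219}$
$B{\left(\frac{119}{C} \right)} + 28573 = \frac{20 \left(\frac{119}{-3}\right)^{2}}{219} + 28573 = \frac{20 \left(119 \left(- \frac{1}{3}\right)\right)^{2}}{219} + 28573 = \frac{20 \left(- \frac{119}{3}\right)^{2}}{219} + 28573 = \frac{20}{219} \cdot \frac{14161}{9} + 28573 = \frac{283220}{1971} + 28573 = \frac{56600603}{1971}$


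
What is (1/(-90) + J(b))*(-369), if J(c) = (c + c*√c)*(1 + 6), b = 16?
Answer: -2066359/10 ≈ -2.0664e+5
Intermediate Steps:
J(c) = 7*c + 7*c^(3/2) (J(c) = (c + c^(3/2))*7 = 7*c + 7*c^(3/2))
(1/(-90) + J(b))*(-369) = (1/(-90) + (7*16 + 7*16^(3/2)))*(-369) = (-1/90 + (112 + 7*64))*(-369) = (-1/90 + (112 + 448))*(-369) = (-1/90 + 560)*(-369) = (50399/90)*(-369) = -2066359/10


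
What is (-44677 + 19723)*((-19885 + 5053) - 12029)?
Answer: 670289394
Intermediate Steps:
(-44677 + 19723)*((-19885 + 5053) - 12029) = -24954*(-14832 - 12029) = -24954*(-26861) = 670289394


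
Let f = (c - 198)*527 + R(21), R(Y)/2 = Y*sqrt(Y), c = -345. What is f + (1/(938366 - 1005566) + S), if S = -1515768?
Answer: -121089628801/67200 + 42*sqrt(21) ≈ -1.8017e+6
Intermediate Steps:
R(Y) = 2*Y**(3/2) (R(Y) = 2*(Y*sqrt(Y)) = 2*Y**(3/2))
f = -286161 + 42*sqrt(21) (f = (-345 - 198)*527 + 2*21**(3/2) = -543*527 + 2*(21*sqrt(21)) = -286161 + 42*sqrt(21) ≈ -2.8597e+5)
f + (1/(938366 - 1005566) + S) = (-286161 + 42*sqrt(21)) + (1/(938366 - 1005566) - 1515768) = (-286161 + 42*sqrt(21)) + (1/(-67200) - 1515768) = (-286161 + 42*sqrt(21)) + (-1/67200 - 1515768) = (-286161 + 42*sqrt(21)) - 101859609601/67200 = -121089628801/67200 + 42*sqrt(21)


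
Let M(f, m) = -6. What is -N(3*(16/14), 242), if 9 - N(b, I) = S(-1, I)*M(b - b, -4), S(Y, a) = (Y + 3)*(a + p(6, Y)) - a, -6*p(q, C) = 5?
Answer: -1451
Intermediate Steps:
p(q, C) = -⅚ (p(q, C) = -⅙*5 = -⅚)
S(Y, a) = -a + (3 + Y)*(-⅚ + a) (S(Y, a) = (Y + 3)*(a - ⅚) - a = (3 + Y)*(-⅚ + a) - a = -a + (3 + Y)*(-⅚ + a))
N(b, I) = -1 + 6*I (N(b, I) = 9 - (-5/2 + 2*I - ⅚*(-1) - I)*(-6) = 9 - (-5/2 + 2*I + ⅚ - I)*(-6) = 9 - (-5/3 + I)*(-6) = 9 - (10 - 6*I) = 9 + (-10 + 6*I) = -1 + 6*I)
-N(3*(16/14), 242) = -(-1 + 6*242) = -(-1 + 1452) = -1*1451 = -1451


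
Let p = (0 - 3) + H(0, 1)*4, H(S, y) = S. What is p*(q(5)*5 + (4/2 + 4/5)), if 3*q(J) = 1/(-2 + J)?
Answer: -151/15 ≈ -10.067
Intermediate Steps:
q(J) = 1/(3*(-2 + J))
p = -3 (p = (0 - 3) + 0*4 = -3 + 0 = -3)
p*(q(5)*5 + (4/2 + 4/5)) = -3*((1/(3*(-2 + 5)))*5 + (4/2 + 4/5)) = -3*(((1/3)/3)*5 + (4*(1/2) + 4*(1/5))) = -3*(((1/3)*(1/3))*5 + (2 + 4/5)) = -3*((1/9)*5 + 14/5) = -3*(5/9 + 14/5) = -3*151/45 = -151/15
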